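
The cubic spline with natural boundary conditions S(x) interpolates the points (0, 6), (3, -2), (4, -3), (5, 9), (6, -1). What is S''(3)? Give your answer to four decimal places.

-2.5345

Let M_i = S''(x_i). Step sizes h_i = 3, 1, 1, 1; slopes of the chords Δ_i = (y_(i+1) - y_i)/h_i = -8/3, -1, 12, -10.
  3·M_0 + 8·M_1 + 1·M_2 = 6(Δ_1 - Δ_0) = 10
  1·M_1 + 4·M_2 + 1·M_3 = 6(Δ_2 - Δ_1) = 78
  1·M_2 + 4·M_3 + 1·M_4 = 6(Δ_3 - Δ_2) = -132
Natural end conditions: M_0 = M_4 = 0.
Solving: M_0 = 0, M_1 = -147/58, M_2 = 878/29, M_3 = -2353/58, M_4 = 0.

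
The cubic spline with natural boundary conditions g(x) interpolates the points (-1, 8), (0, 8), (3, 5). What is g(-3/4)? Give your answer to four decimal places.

With σ_i denoting the second derivative at x_i, h_i = 1, 3, and Δ_i = (y_(i+1) − y_i)/h_i = 0, -1:
  1·σ_0 + 8·σ_1 + 3·σ_2 = 6(Δ_1 - Δ_0) = -6
Natural end conditions: σ_0 = σ_2 = 0.
Forward elimination and back-substitution give σ_0 = 0, σ_1 = -3/4, σ_2 = 0.
On [-1, 0], g(x) = 8 + 1/8·(x + 1) + 0·(x + 1)² - 1/8·(x + 1)³.
With (x + 1) = 1/4: g(-3/4) = 4111/512.

8.0293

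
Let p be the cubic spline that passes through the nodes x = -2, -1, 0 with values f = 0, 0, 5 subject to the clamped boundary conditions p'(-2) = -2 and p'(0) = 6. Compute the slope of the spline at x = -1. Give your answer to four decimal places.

With M_i denoting the second derivative at x_i, h_i = 1, 1, and Δ_i = (y_(i+1) − y_i)/h_i = 0, 5:
  1·M_0 + 4·M_1 + 1·M_2 = 6(Δ_1 - Δ_0) = 30
Clamped end conditions give two more equations: 2h_0·M_0 + h_0·M_1 = 6(Δ_0 - p'(-2)) = 12 and h_1·M_1 + 2h_1·M_2 = 6(p'(0) - Δ_1) = 6.
Hence M_0 = 5/2, M_1 = 7, M_2 = -1/2.
On [-1, 0], p'(x) = b_1 + 2c_1·(x + 1) + 3d_1·(x + 1)² with b_1 = Δ_1 - h_1(2M_1 + M_2)/6 = 11/4, c_1 = M_1/2 = 7/2, d_1 = (M_2 - M_1)/(6h_1) = -5/4. So p'(-1) = 11/4.

2.7500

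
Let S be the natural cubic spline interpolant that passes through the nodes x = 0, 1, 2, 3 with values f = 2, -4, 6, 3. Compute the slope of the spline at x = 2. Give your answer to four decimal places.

6.0667

Let M_i = S''(x_i). Step sizes h_i = 1, 1, 1; slopes of the chords Δ_i = (y_(i+1) - y_i)/h_i = -6, 10, -3.
  1·M_0 + 4·M_1 + 1·M_2 = 6(Δ_1 - Δ_0) = 96
  1·M_1 + 4·M_2 + 1·M_3 = 6(Δ_2 - Δ_1) = -78
Natural end conditions: M_0 = M_3 = 0.
Solving the tridiagonal system: M_0 = 0, M_1 = 154/5, M_2 = -136/5, M_3 = 0.
On [2, 3], S'(x) = b_2 + 2c_2·(x - 2) + 3d_2·(x - 2)² with b_2 = Δ_2 - h_2(2M_2 + M_3)/6 = 91/15, c_2 = M_2/2 = -68/5, d_2 = (M_3 - M_2)/(6h_2) = 68/15. So S'(2) = 91/15.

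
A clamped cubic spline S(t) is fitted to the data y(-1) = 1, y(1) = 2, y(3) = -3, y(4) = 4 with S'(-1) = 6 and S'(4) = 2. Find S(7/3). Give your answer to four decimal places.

Put σ_i = S'' at the i-th knot. Here h = (2, 2, 1) and Δ = (1/2, -5/2, 7), so the interior equations h_(i-1)·σ_(i-1) + 2(h_(i-1)+h_i)·σ_i + h_i·σ_(i+1) = 6(Δ_i − Δ_(i-1)) read
  2·σ_0 + 8·σ_1 + 2·σ_2 = 6(Δ_1 - Δ_0) = -18
  2·σ_1 + 6·σ_2 + 1·σ_3 = 6(Δ_2 - Δ_1) = 57
Clamped end conditions give two more equations: 2h_0·σ_0 + h_0·σ_1 = 6(Δ_0 - S'(-1)) = -33 and h_2·σ_2 + 2h_2·σ_3 = 6(S'(4) - Δ_2) = -30.
Solving the tridiagonal system: σ_0 = -139/23, σ_1 = -203/46, σ_2 = 338/23, σ_3 = -514/23.
On [1, 3], S(t) = 2 - 205/46·(t - 1) - 203/92·(t - 1)² + 293/184·(t - 1)³.
With (t - 1) = 4/3: S(7/3) = -2540/621.

-4.0902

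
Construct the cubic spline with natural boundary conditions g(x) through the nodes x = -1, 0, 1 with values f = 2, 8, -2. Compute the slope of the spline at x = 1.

-14

Write σ_i for g''(x_i). With h_i = 1, 1 and divided differences Δ_i = 6, -10, the continuity of g' gives the tridiagonal system
  1·σ_0 + 4·σ_1 + 1·σ_2 = 6(Δ_1 - Δ_0) = -96
Natural end conditions: σ_0 = σ_2 = 0.
Hence σ_0 = 0, σ_1 = -24, σ_2 = 0.
On [0, 1], g'(x) = b_1 + 2c_1·x + 3d_1·x² with b_1 = Δ_1 - h_1(2σ_1 + σ_2)/6 = -2, c_1 = σ_1/2 = -12, d_1 = (σ_2 - σ_1)/(6h_1) = 4. So g'(1) = -14.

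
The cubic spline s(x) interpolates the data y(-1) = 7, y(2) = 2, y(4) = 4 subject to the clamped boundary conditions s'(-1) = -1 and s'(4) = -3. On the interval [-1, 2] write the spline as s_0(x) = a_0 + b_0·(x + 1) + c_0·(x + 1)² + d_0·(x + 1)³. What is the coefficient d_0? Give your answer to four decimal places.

0.3704

Let σ_i = s''(x_i). Step sizes h_i = 3, 2; slopes of the chords Δ_i = (y_(i+1) - y_i)/h_i = -5/3, 1.
  3·σ_0 + 10·σ_1 + 2·σ_2 = 6(Δ_1 - Δ_0) = 16
Clamped end conditions give two more equations: 2h_0·σ_0 + h_0·σ_1 = 6(Δ_0 - s'(-1)) = -4 and h_1·σ_1 + 2h_1·σ_2 = 6(s'(4) - Δ_1) = -24.
Solving the tridiagonal system: σ_0 = -8/3, σ_1 = 4, σ_2 = -8.
On [-1, 2], with s_0(x) = a_0 + b_0·(x + 1) + c_0·(x + 1)² + d_0·(x + 1)³: c_0 = σ_0/2 = -4/3, d_0 = (σ_1 - σ_0)/(6h_0) = 10/27, b_0 = Δ_0 - h_0(2σ_0 + σ_1)/6 = -1.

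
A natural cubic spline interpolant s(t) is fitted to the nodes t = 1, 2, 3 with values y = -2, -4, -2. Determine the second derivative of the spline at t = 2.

6

Put m_i = s'' at the i-th knot. Here h = (1, 1) and Δ = (-2, 2), so the interior equations h_(i-1)·m_(i-1) + 2(h_(i-1)+h_i)·m_i + h_i·m_(i+1) = 6(Δ_i − Δ_(i-1)) read
  1·m_0 + 4·m_1 + 1·m_2 = 6(Δ_1 - Δ_0) = 24
Natural end conditions: m_0 = m_2 = 0.
Solving the tridiagonal system: m_0 = 0, m_1 = 6, m_2 = 0.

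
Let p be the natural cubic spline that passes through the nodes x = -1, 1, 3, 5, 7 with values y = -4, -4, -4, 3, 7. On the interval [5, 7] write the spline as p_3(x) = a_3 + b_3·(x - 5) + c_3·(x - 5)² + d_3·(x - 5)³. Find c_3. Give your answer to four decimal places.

Write M_i for p''(x_i). With h_i = 2, 2, 2, 2 and divided differences Δ_i = 0, 0, 7/2, 2, the continuity of p' gives the tridiagonal system
  2·M_0 + 8·M_1 + 2·M_2 = 6(Δ_1 - Δ_0) = 0
  2·M_1 + 8·M_2 + 2·M_3 = 6(Δ_2 - Δ_1) = 21
  2·M_2 + 8·M_3 + 2·M_4 = 6(Δ_3 - Δ_2) = -9
Natural end conditions: M_0 = M_4 = 0.
Hence M_0 = 0, M_1 = -93/112, M_2 = 93/28, M_3 = -219/112, M_4 = 0.
On [5, 7], with p_3(x) = a_3 + b_3·(x - 5) + c_3·(x - 5)² + d_3·(x - 5)³: c_3 = M_3/2 = -219/224, d_3 = (M_4 - M_3)/(6h_3) = 73/448, b_3 = Δ_3 - h_3(2M_3 + M_4)/6 = 185/56.

-0.9777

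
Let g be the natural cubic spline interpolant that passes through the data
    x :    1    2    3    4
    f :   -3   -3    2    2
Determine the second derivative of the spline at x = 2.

10

With M_i denoting the second derivative at x_i, h_i = 1, 1, 1, and Δ_i = (y_(i+1) − y_i)/h_i = 0, 5, 0:
  1·M_0 + 4·M_1 + 1·M_2 = 6(Δ_1 - Δ_0) = 30
  1·M_1 + 4·M_2 + 1·M_3 = 6(Δ_2 - Δ_1) = -30
Natural end conditions: M_0 = M_3 = 0.
Solving: M_0 = 0, M_1 = 10, M_2 = -10, M_3 = 0.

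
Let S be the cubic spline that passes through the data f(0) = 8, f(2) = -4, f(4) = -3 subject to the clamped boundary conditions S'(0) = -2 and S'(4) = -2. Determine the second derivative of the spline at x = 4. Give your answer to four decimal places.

-8.6250

Let M_i = S''(x_i). Step sizes h_i = 2, 2; slopes of the chords Δ_i = (y_(i+1) - y_i)/h_i = -6, 1/2.
  2·M_0 + 8·M_1 + 2·M_2 = 6(Δ_1 - Δ_0) = 39
Clamped end conditions give two more equations: 2h_0·M_0 + h_0·M_1 = 6(Δ_0 - S'(0)) = -24 and h_1·M_1 + 2h_1·M_2 = 6(S'(4) - Δ_1) = -15.
Hence M_0 = -87/8, M_1 = 39/4, M_2 = -69/8.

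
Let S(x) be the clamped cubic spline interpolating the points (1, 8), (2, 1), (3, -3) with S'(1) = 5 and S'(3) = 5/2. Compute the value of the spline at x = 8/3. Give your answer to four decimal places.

-3.0833

Put m_i = S'' at the i-th knot. Here h = (1, 1) and Δ = (-7, -4), so the interior equations h_(i-1)·m_(i-1) + 2(h_(i-1)+h_i)·m_i + h_i·m_(i+1) = 6(Δ_i − Δ_(i-1)) read
  1·m_0 + 4·m_1 + 1·m_2 = 6(Δ_1 - Δ_0) = 18
Clamped end conditions give two more equations: 2h_0·m_0 + h_0·m_1 = 6(Δ_0 - S'(1)) = -72 and h_1·m_1 + 2h_1·m_2 = 6(S'(3) - Δ_1) = 39.
Solving: m_0 = -167/4, m_1 = 23/2, m_2 = 55/4.
On [2, 3], S(x) = 1 - 81/8·(x - 2) + 23/4·(x - 2)² + 3/8·(x - 2)³.
With (x - 2) = 2/3: S(8/3) = -37/12.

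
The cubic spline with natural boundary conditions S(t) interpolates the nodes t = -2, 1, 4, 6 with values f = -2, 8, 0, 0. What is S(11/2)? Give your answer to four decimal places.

Let M_i = S''(x_i). Step sizes h_i = 3, 3, 2; slopes of the chords Δ_i = (y_(i+1) - y_i)/h_i = 10/3, -8/3, 0.
  3·M_0 + 12·M_1 + 3·M_2 = 6(Δ_1 - Δ_0) = -36
  3·M_1 + 10·M_2 + 2·M_3 = 6(Δ_2 - Δ_1) = 16
Natural end conditions: M_0 = M_3 = 0.
Hence M_0 = 0, M_1 = -136/37, M_2 = 100/37, M_3 = 0.
On [4, 6], S(t) = 0 - 200/111·(t - 4) + 50/37·(t - 4)² - 25/111·(t - 4)³.
With (t - 4) = 3/2: S(11/2) = -125/296.

-0.4223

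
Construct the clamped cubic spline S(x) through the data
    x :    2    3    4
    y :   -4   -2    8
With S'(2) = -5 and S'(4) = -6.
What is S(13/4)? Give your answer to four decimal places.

1.4961

Put m_i = S'' at the i-th knot. Here h = (1, 1) and Δ = (2, 10), so the interior equations h_(i-1)·m_(i-1) + 2(h_(i-1)+h_i)·m_i + h_i·m_(i+1) = 6(Δ_i − Δ_(i-1)) read
  1·m_0 + 4·m_1 + 1·m_2 = 6(Δ_1 - Δ_0) = 48
Clamped end conditions give two more equations: 2h_0·m_0 + h_0·m_1 = 6(Δ_0 - S'(2)) = 42 and h_1·m_1 + 2h_1·m_2 = 6(S'(4) - Δ_1) = -96.
Forward elimination and back-substitution give m_0 = 17/2, m_1 = 25, m_2 = -121/2.
On [3, 4], S(x) = -2 + 47/4·(x - 3) + 25/2·(x - 3)² - 57/4·(x - 3)³.
With (x - 3) = 1/4: S(13/4) = 383/256.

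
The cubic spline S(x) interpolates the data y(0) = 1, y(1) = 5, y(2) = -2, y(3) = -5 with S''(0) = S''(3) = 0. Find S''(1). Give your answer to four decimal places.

Put m_i = S'' at the i-th knot. Here h = (1, 1, 1) and Δ = (4, -7, -3), so the interior equations h_(i-1)·m_(i-1) + 2(h_(i-1)+h_i)·m_i + h_i·m_(i+1) = 6(Δ_i − Δ_(i-1)) read
  1·m_0 + 4·m_1 + 1·m_2 = 6(Δ_1 - Δ_0) = -66
  1·m_1 + 4·m_2 + 1·m_3 = 6(Δ_2 - Δ_1) = 24
Natural end conditions: m_0 = m_3 = 0.
Forward elimination and back-substitution give m_0 = 0, m_1 = -96/5, m_2 = 54/5, m_3 = 0.

-19.2000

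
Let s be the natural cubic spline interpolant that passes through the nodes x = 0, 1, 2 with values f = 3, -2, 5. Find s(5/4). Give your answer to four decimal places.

-1.2344

Let m_i = s''(x_i). Step sizes h_i = 1, 1; slopes of the chords Δ_i = (y_(i+1) - y_i)/h_i = -5, 7.
  1·m_0 + 4·m_1 + 1·m_2 = 6(Δ_1 - Δ_0) = 72
Natural end conditions: m_0 = m_2 = 0.
Hence m_0 = 0, m_1 = 18, m_2 = 0.
On [1, 2], s(x) = -2 + 1·(x - 1) + 9·(x - 1)² - 3·(x - 1)³.
With (x - 1) = 1/4: s(5/4) = -79/64.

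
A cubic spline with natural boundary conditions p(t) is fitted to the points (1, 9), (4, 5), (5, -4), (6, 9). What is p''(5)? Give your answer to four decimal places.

35.5484

Put m_i = p'' at the i-th knot. Here h = (3, 1, 1) and Δ = (-4/3, -9, 13), so the interior equations h_(i-1)·m_(i-1) + 2(h_(i-1)+h_i)·m_i + h_i·m_(i+1) = 6(Δ_i − Δ_(i-1)) read
  3·m_0 + 8·m_1 + 1·m_2 = 6(Δ_1 - Δ_0) = -46
  1·m_1 + 4·m_2 + 1·m_3 = 6(Δ_2 - Δ_1) = 132
Natural end conditions: m_0 = m_3 = 0.
Forward elimination and back-substitution give m_0 = 0, m_1 = -316/31, m_2 = 1102/31, m_3 = 0.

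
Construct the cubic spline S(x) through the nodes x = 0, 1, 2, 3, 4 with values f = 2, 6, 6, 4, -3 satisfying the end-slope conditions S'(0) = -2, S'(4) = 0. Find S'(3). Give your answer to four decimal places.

-6.5536

Let M_i = S''(x_i). Step sizes h_i = 1, 1, 1, 1; slopes of the chords Δ_i = (y_(i+1) - y_i)/h_i = 4, 0, -2, -7.
  1·M_0 + 4·M_1 + 1·M_2 = 6(Δ_1 - Δ_0) = -24
  1·M_1 + 4·M_2 + 1·M_3 = 6(Δ_2 - Δ_1) = -12
  1·M_2 + 4·M_3 + 1·M_4 = 6(Δ_3 - Δ_2) = -30
Clamped end conditions give two more equations: 2h_0·M_0 + h_0·M_1 = 6(Δ_0 - S'(0)) = 36 and h_3·M_3 + 2h_3·M_4 = 6(S'(4) - Δ_3) = 42.
Solving the tridiagonal system: M_0 = 689/28, M_1 = -185/14, M_2 = 17/4, M_3 = -221/14, M_4 = 809/28.
On [3, 4], S'(x) = b_3 + 2c_3·(x - 3) + 3d_3·(x - 3)² with b_3 = Δ_3 - h_3(2M_3 + M_4)/6 = -367/56, c_3 = M_3/2 = -221/28, d_3 = (M_4 - M_3)/(6h_3) = 417/56. So S'(3) = -367/56.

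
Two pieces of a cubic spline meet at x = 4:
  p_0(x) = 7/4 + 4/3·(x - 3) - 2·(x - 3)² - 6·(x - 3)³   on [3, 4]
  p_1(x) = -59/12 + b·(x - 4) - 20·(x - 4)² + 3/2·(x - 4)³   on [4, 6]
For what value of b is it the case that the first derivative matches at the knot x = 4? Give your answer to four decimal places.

-20.6667

p_0'(x) = 4/3 - 4·(x - 3) - 18·(x - 3)², so p_0'(4) = -62/3. On the right, p_1'(4) = b, so b = -62/3.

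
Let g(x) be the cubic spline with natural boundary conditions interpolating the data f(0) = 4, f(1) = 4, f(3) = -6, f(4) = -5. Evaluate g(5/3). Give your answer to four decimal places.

Write σ_i for g''(x_i). With h_i = 1, 2, 1 and divided differences Δ_i = 0, -5, 1, the continuity of g' gives the tridiagonal system
  1·σ_0 + 6·σ_1 + 2·σ_2 = 6(Δ_1 - Δ_0) = -30
  2·σ_1 + 6·σ_2 + 1·σ_3 = 6(Δ_2 - Δ_1) = 36
Natural end conditions: σ_0 = σ_3 = 0.
Forward elimination and back-substitution give σ_0 = 0, σ_1 = -63/8, σ_2 = 69/8, σ_3 = 0.
On [1, 3], g(x) = 4 - 21/8·(x - 1) - 63/16·(x - 1)² + 11/8·(x - 1)³.
With (x - 1) = 2/3: g(5/3) = 49/54.

0.9074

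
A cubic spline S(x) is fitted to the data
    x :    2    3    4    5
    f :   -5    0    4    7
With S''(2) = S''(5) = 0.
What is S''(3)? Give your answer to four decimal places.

Let m_i = S''(x_i). Step sizes h_i = 1, 1, 1; slopes of the chords Δ_i = (y_(i+1) - y_i)/h_i = 5, 4, 3.
  1·m_0 + 4·m_1 + 1·m_2 = 6(Δ_1 - Δ_0) = -6
  1·m_1 + 4·m_2 + 1·m_3 = 6(Δ_2 - Δ_1) = -6
Natural end conditions: m_0 = m_3 = 0.
Hence m_0 = 0, m_1 = -6/5, m_2 = -6/5, m_3 = 0.

-1.2000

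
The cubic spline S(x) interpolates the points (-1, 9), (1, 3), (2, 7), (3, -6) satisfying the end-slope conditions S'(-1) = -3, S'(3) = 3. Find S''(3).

72

With M_i denoting the second derivative at x_i, h_i = 2, 1, 1, and Δ_i = (y_(i+1) − y_i)/h_i = -3, 4, -13:
  2·M_0 + 6·M_1 + 1·M_2 = 6(Δ_1 - Δ_0) = 42
  1·M_1 + 4·M_2 + 1·M_3 = 6(Δ_2 - Δ_1) = -102
Clamped end conditions give two more equations: 2h_0·M_0 + h_0·M_1 = 6(Δ_0 - S'(-1)) = 0 and h_2·M_2 + 2h_2·M_3 = 6(S'(3) - Δ_2) = 96.
Solving: M_0 = -9, M_1 = 18, M_2 = -48, M_3 = 72.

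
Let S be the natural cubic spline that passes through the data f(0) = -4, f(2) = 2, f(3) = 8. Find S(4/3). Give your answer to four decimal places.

Let M_i = S''(x_i). Step sizes h_i = 2, 1; slopes of the chords Δ_i = (y_(i+1) - y_i)/h_i = 3, 6.
  2·M_0 + 6·M_1 + 1·M_2 = 6(Δ_1 - Δ_0) = 18
Natural end conditions: M_0 = M_2 = 0.
Solving: M_0 = 0, M_1 = 3, M_2 = 0.
On [0, 2], S(x) = -4 + 2·x + 0·x² + 1/4·x³.
With x = 4/3: S(4/3) = -20/27.

-0.7407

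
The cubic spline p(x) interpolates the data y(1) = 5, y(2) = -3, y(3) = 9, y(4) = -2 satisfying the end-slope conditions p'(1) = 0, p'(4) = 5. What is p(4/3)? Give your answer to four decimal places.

Let M_i = p''(x_i). Step sizes h_i = 1, 1, 1; slopes of the chords Δ_i = (y_(i+1) - y_i)/h_i = -8, 12, -11.
  1·M_0 + 4·M_1 + 1·M_2 = 6(Δ_1 - Δ_0) = 120
  1·M_1 + 4·M_2 + 1·M_3 = 6(Δ_2 - Δ_1) = -138
Clamped end conditions give two more equations: 2h_0·M_0 + h_0·M_1 = 6(Δ_0 - p'(1)) = -48 and h_2·M_2 + 2h_2·M_3 = 6(p'(4) - Δ_2) = 96.
Solving the tridiagonal system: M_0 = -164/3, M_1 = 184/3, M_2 = -212/3, M_3 = 250/3.
On [1, 2], p(x) = 5 + 0·(x - 1) - 82/3·(x - 1)² + 58/3·(x - 1)³.
With (x - 1) = 1/3: p(4/3) = 217/81.

2.6790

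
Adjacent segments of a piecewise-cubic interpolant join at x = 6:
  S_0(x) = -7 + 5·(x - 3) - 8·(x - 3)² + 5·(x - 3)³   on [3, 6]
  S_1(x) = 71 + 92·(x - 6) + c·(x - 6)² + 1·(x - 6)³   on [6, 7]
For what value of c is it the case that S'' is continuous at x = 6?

S_0''(x) = -16 + 30·(x - 3), so S_0''(6) = 74. On the right, S_1''(6) = 2c, so c = 37.

37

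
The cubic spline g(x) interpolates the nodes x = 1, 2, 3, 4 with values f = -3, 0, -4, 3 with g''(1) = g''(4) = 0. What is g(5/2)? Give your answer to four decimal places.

Put M_i = g'' at the i-th knot. Here h = (1, 1, 1) and Δ = (3, -4, 7), so the interior equations h_(i-1)·M_(i-1) + 2(h_(i-1)+h_i)·M_i + h_i·M_(i+1) = 6(Δ_i − Δ_(i-1)) read
  1·M_0 + 4·M_1 + 1·M_2 = 6(Δ_1 - Δ_0) = -42
  1·M_1 + 4·M_2 + 1·M_3 = 6(Δ_2 - Δ_1) = 66
Natural end conditions: M_0 = M_3 = 0.
Solving: M_0 = 0, M_1 = -78/5, M_2 = 102/5, M_3 = 0.
On [2, 3], g(x) = 0 - 11/5·(x - 2) - 39/5·(x - 2)² + 6·(x - 2)³.
With (x - 2) = 1/2: g(5/2) = -23/10.

-2.3000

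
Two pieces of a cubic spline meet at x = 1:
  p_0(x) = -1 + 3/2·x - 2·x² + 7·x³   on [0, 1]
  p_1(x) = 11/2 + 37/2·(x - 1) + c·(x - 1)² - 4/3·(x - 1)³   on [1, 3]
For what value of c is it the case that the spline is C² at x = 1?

19

p_0''(x) = -4 + 42·x, so p_0''(1) = 38. On the right, p_1''(1) = 2c, so c = 19.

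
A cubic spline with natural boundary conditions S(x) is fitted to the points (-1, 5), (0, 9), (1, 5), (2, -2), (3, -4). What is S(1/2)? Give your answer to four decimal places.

Write m_i for S''(x_i). With h_i = 1, 1, 1, 1 and divided differences Δ_i = 4, -4, -7, -2, the continuity of S' gives the tridiagonal system
  1·m_0 + 4·m_1 + 1·m_2 = 6(Δ_1 - Δ_0) = -48
  1·m_1 + 4·m_2 + 1·m_3 = 6(Δ_2 - Δ_1) = -18
  1·m_2 + 4·m_3 + 1·m_4 = 6(Δ_3 - Δ_2) = 30
Natural end conditions: m_0 = m_4 = 0.
Hence m_0 = 0, m_1 = -309/28, m_2 = -27/7, m_3 = 237/28, m_4 = 0.
On [0, 1], S(x) = 9 + 9/28·x - 309/56·x² + 67/56·x³.
With x = 1/2: S(1/2) = 3553/448.

7.9308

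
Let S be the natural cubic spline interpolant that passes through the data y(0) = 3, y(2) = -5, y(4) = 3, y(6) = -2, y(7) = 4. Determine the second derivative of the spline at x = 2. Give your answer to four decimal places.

8.4878

Write σ_i for S''(x_i). With h_i = 2, 2, 2, 1 and divided differences Δ_i = -4, 4, -5/2, 6, the continuity of S' gives the tridiagonal system
  2·σ_0 + 8·σ_1 + 2·σ_2 = 6(Δ_1 - Δ_0) = 48
  2·σ_1 + 8·σ_2 + 2·σ_3 = 6(Δ_2 - Δ_1) = -39
  2·σ_2 + 6·σ_3 + 1·σ_4 = 6(Δ_3 - Δ_2) = 51
Natural end conditions: σ_0 = σ_4 = 0.
Hence σ_0 = 0, σ_1 = 348/41, σ_2 = -408/41, σ_3 = 969/82, σ_4 = 0.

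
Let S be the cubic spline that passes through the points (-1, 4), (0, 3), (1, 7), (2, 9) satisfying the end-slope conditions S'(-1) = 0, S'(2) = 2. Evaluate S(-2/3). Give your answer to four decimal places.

Put M_i = S'' at the i-th knot. Here h = (1, 1, 1) and Δ = (-1, 4, 2), so the interior equations h_(i-1)·M_(i-1) + 2(h_(i-1)+h_i)·M_i + h_i·M_(i+1) = 6(Δ_i − Δ_(i-1)) read
  1·M_0 + 4·M_1 + 1·M_2 = 6(Δ_1 - Δ_0) = 30
  1·M_1 + 4·M_2 + 1·M_3 = 6(Δ_2 - Δ_1) = -12
Clamped end conditions give two more equations: 2h_0·M_0 + h_0·M_1 = 6(Δ_0 - S'(-1)) = -6 and h_2·M_2 + 2h_2·M_3 = 6(S'(2) - Δ_2) = 0.
Hence M_0 = -26/3, M_1 = 34/3, M_2 = -20/3, M_3 = 10/3.
On [-1, 0], S(x) = 4 + 0·(x + 1) - 13/3·(x + 1)² + 10/3·(x + 1)³.
With (x + 1) = 1/3: S(-2/3) = 295/81.

3.6420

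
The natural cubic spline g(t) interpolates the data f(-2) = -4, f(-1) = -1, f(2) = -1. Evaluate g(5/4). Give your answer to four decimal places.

-0.2090

Put m_i = g'' at the i-th knot. Here h = (1, 3) and Δ = (3, 0), so the interior equations h_(i-1)·m_(i-1) + 2(h_(i-1)+h_i)·m_i + h_i·m_(i+1) = 6(Δ_i − Δ_(i-1)) read
  1·m_0 + 8·m_1 + 3·m_2 = 6(Δ_1 - Δ_0) = -18
Natural end conditions: m_0 = m_2 = 0.
Hence m_0 = 0, m_1 = -9/4, m_2 = 0.
On [-1, 2], g(t) = -1 + 9/4·(t + 1) - 9/8·(t + 1)² + 1/8·(t + 1)³.
With (t + 1) = 9/4: g(5/4) = -107/512.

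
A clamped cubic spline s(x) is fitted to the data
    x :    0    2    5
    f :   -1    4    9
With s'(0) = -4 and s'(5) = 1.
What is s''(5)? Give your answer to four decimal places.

0.8333

With m_i denoting the second derivative at x_i, h_i = 2, 3, and Δ_i = (y_(i+1) − y_i)/h_i = 5/2, 5/3:
  2·m_0 + 10·m_1 + 3·m_2 = 6(Δ_1 - Δ_0) = -5
Clamped end conditions give two more equations: 2h_0·m_0 + h_0·m_1 = 6(Δ_0 - s'(0)) = 39 and h_1·m_1 + 2h_1·m_2 = 6(s'(5) - Δ_1) = -4.
Solving the tridiagonal system: m_0 = 45/4, m_1 = -3, m_2 = 5/6.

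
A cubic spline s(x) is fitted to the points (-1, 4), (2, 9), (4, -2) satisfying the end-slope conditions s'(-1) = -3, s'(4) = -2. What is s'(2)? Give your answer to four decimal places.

-2.7500

Let M_i = s''(x_i). Step sizes h_i = 3, 2; slopes of the chords Δ_i = (y_(i+1) - y_i)/h_i = 5/3, -11/2.
  3·M_0 + 10·M_1 + 2·M_2 = 6(Δ_1 - Δ_0) = -43
Clamped end conditions give two more equations: 2h_0·M_0 + h_0·M_1 = 6(Δ_0 - s'(-1)) = 28 and h_1·M_1 + 2h_1·M_2 = 6(s'(4) - Δ_1) = 21.
Solving the tridiagonal system: M_0 = 55/6, M_1 = -9, M_2 = 39/4.
On [2, 4], s'(x) = b_1 + 2c_1·(x - 2) + 3d_1·(x - 2)² with b_1 = Δ_1 - h_1(2M_1 + M_2)/6 = -11/4, c_1 = M_1/2 = -9/2, d_1 = (M_2 - M_1)/(6h_1) = 25/16. So s'(2) = -11/4.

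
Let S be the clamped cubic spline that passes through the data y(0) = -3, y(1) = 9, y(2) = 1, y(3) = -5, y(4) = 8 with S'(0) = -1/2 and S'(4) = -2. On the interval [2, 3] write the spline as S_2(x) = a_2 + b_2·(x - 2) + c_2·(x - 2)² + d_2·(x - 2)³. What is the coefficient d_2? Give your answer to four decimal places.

6.8482

With M_i denoting the second derivative at x_i, h_i = 1, 1, 1, 1, and Δ_i = (y_(i+1) − y_i)/h_i = 12, -8, -6, 13:
  1·M_0 + 4·M_1 + 1·M_2 = 6(Δ_1 - Δ_0) = -120
  1·M_1 + 4·M_2 + 1·M_3 = 6(Δ_2 - Δ_1) = 12
  1·M_2 + 4·M_3 + 1·M_4 = 6(Δ_3 - Δ_2) = 114
Clamped end conditions give two more equations: 2h_0·M_0 + h_0·M_1 = 6(Δ_0 - S'(0)) = 75 and h_3·M_3 + 2h_3·M_4 = 6(S'(4) - Δ_3) = -90.
Solving: M_0 = 3387/56, M_1 = -1287/28, M_2 = 27/8, M_3 = 1245/28, M_4 = -3765/56.
On [2, 3], with S_2(x) = a_2 + b_2·(x - 2) + c_2·(x - 2)² + d_2·(x - 2)³: c_2 = M_2/2 = 27/16, d_2 = (M_3 - M_2)/(6h_2) = 767/112, b_2 = Δ_2 - h_2(2M_2 + M_3)/6 = -407/28.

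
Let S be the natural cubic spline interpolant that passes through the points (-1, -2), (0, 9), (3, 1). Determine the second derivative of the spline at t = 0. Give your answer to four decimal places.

-10.2500

Put m_i = S'' at the i-th knot. Here h = (1, 3) and Δ = (11, -8/3), so the interior equations h_(i-1)·m_(i-1) + 2(h_(i-1)+h_i)·m_i + h_i·m_(i+1) = 6(Δ_i − Δ_(i-1)) read
  1·m_0 + 8·m_1 + 3·m_2 = 6(Δ_1 - Δ_0) = -82
Natural end conditions: m_0 = m_2 = 0.
Hence m_0 = 0, m_1 = -41/4, m_2 = 0.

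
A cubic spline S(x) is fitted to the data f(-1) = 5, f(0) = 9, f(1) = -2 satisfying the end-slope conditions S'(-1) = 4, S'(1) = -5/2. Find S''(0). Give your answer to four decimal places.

-38.5000

Put M_i = S'' at the i-th knot. Here h = (1, 1) and Δ = (4, -11), so the interior equations h_(i-1)·M_(i-1) + 2(h_(i-1)+h_i)·M_i + h_i·M_(i+1) = 6(Δ_i − Δ_(i-1)) read
  1·M_0 + 4·M_1 + 1·M_2 = 6(Δ_1 - Δ_0) = -90
Clamped end conditions give two more equations: 2h_0·M_0 + h_0·M_1 = 6(Δ_0 - S'(-1)) = 0 and h_1·M_1 + 2h_1·M_2 = 6(S'(1) - Δ_1) = 51.
Hence M_0 = 77/4, M_1 = -77/2, M_2 = 179/4.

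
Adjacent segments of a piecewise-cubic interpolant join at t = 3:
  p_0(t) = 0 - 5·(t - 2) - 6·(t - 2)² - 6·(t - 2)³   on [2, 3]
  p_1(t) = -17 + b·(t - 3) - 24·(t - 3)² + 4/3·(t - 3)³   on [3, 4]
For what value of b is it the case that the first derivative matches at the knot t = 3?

p_0'(t) = -5 - 12·(t - 2) - 18·(t - 2)², so p_0'(3) = -35. On the right, p_1'(3) = b, so b = -35.

-35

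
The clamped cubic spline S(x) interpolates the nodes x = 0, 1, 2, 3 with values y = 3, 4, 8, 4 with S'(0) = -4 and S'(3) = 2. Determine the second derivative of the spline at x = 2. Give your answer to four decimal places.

Put M_i = S'' at the i-th knot. Here h = (1, 1, 1) and Δ = (1, 4, -4), so the interior equations h_(i-1)·M_(i-1) + 2(h_(i-1)+h_i)·M_i + h_i·M_(i+1) = 6(Δ_i − Δ_(i-1)) read
  1·M_0 + 4·M_1 + 1·M_2 = 6(Δ_1 - Δ_0) = 18
  1·M_1 + 4·M_2 + 1·M_3 = 6(Δ_2 - Δ_1) = -48
Clamped end conditions give two more equations: 2h_0·M_0 + h_0·M_1 = 6(Δ_0 - S'(0)) = 30 and h_2·M_2 + 2h_2·M_3 = 6(S'(3) - Δ_2) = 36.
Forward elimination and back-substitution give M_0 = 58/5, M_1 = 34/5, M_2 = -104/5, M_3 = 142/5.

-20.8000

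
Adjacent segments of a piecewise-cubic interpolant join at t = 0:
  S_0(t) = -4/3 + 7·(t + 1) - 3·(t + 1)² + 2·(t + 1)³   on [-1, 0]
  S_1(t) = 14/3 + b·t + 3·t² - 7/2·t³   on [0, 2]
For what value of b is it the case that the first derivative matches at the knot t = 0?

S_0'(t) = 7 - 6·(t + 1) + 6·(t + 1)², so S_0'(0) = 7. On the right, S_1'(0) = b, so b = 7.

7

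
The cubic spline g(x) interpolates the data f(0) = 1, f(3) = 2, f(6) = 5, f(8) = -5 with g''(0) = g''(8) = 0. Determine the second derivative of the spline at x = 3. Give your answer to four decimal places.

Put M_i = g'' at the i-th knot. Here h = (3, 3, 2) and Δ = (1/3, 1, -5), so the interior equations h_(i-1)·M_(i-1) + 2(h_(i-1)+h_i)·M_i + h_i·M_(i+1) = 6(Δ_i − Δ_(i-1)) read
  3·M_0 + 12·M_1 + 3·M_2 = 6(Δ_1 - Δ_0) = 4
  3·M_1 + 10·M_2 + 2·M_3 = 6(Δ_2 - Δ_1) = -36
Natural end conditions: M_0 = M_3 = 0.
Hence M_0 = 0, M_1 = 4/3, M_2 = -4, M_3 = 0.

1.3333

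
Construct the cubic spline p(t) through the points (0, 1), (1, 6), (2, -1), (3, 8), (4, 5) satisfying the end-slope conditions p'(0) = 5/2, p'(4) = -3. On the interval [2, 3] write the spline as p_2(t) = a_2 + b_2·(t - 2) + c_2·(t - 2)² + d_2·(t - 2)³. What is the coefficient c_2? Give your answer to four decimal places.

Write M_i for p''(x_i). With h_i = 1, 1, 1, 1 and divided differences Δ_i = 5, -7, 9, -3, the continuity of p' gives the tridiagonal system
  1·M_0 + 4·M_1 + 1·M_2 = 6(Δ_1 - Δ_0) = -72
  1·M_1 + 4·M_2 + 1·M_3 = 6(Δ_2 - Δ_1) = 96
  1·M_2 + 4·M_3 + 1·M_4 = 6(Δ_3 - Δ_2) = -72
Clamped end conditions give two more equations: 2h_0·M_0 + h_0·M_1 = 6(Δ_0 - p'(0)) = 15 and h_3·M_3 + 2h_3·M_4 = 6(p'(4) - Δ_3) = 0.
Hence M_0 = 1381/56, M_1 = -961/28, M_2 = 325/8, M_3 = -901/28, M_4 = 901/56.
On [2, 3], with p_2(t) = a_2 + b_2·(t - 2) + c_2·(t - 2)² + d_2·(t - 2)³: c_2 = M_2/2 = 325/16, d_2 = (M_3 - M_2)/(6h_2) = -1359/112, b_2 = Δ_2 - h_2(2M_2 + M_3)/6 = 23/28.

20.3125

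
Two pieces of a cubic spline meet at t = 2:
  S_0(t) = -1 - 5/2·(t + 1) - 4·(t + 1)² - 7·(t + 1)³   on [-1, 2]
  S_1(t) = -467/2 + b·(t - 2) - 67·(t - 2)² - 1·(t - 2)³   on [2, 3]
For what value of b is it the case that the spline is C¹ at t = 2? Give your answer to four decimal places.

S_0'(t) = -5/2 - 8·(t + 1) - 21·(t + 1)², so S_0'(2) = -431/2. On the right, S_1'(2) = b, so b = -431/2.

-215.5000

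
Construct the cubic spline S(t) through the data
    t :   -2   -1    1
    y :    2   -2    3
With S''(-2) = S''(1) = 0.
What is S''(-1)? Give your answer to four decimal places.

With M_i denoting the second derivative at x_i, h_i = 1, 2, and Δ_i = (y_(i+1) − y_i)/h_i = -4, 5/2:
  1·M_0 + 6·M_1 + 2·M_2 = 6(Δ_1 - Δ_0) = 39
Natural end conditions: M_0 = M_2 = 0.
Solving the tridiagonal system: M_0 = 0, M_1 = 13/2, M_2 = 0.

6.5000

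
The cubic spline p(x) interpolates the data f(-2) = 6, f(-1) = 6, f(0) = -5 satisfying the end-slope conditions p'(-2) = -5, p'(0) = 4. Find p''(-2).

Write m_i for p''(x_i). With h_i = 1, 1 and divided differences Δ_i = 0, -11, the continuity of p' gives the tridiagonal system
  1·m_0 + 4·m_1 + 1·m_2 = 6(Δ_1 - Δ_0) = -66
Clamped end conditions give two more equations: 2h_0·m_0 + h_0·m_1 = 6(Δ_0 - p'(-2)) = 30 and h_1·m_1 + 2h_1·m_2 = 6(p'(0) - Δ_1) = 90.
Solving: m_0 = 36, m_1 = -42, m_2 = 66.

36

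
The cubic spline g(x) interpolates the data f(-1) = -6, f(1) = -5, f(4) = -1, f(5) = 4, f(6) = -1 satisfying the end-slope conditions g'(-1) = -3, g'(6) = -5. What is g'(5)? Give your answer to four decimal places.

-0.2784

With σ_i denoting the second derivative at x_i, h_i = 2, 3, 1, 1, and Δ_i = (y_(i+1) − y_i)/h_i = 1/2, 4/3, 5, -5:
  2·σ_0 + 10·σ_1 + 3·σ_2 = 6(Δ_1 - Δ_0) = 5
  3·σ_1 + 8·σ_2 + 1·σ_3 = 6(Δ_2 - Δ_1) = 22
  1·σ_2 + 4·σ_3 + 1·σ_4 = 6(Δ_3 - Δ_2) = -60
Clamped end conditions give two more equations: 2h_0·σ_0 + h_0·σ_1 = 6(Δ_0 - g'(-1)) = 21 and h_3·σ_3 + 2h_3·σ_4 = 6(g'(6) - Δ_3) = 0.
Solving the tridiagonal system: σ_0 = 3707/564, σ_1 = -373/141, σ_2 = 1721/282, σ_3 = -2663/141, σ_4 = 2663/282.
On [5, 6], g'(x) = b_3 + 2c_3·(x - 5) + 3d_3·(x - 5)² with b_3 = Δ_3 - h_3(2σ_3 + σ_4)/6 = -157/564, c_3 = σ_3/2 = -2663/282, d_3 = (σ_4 - σ_3)/(6h_3) = 2663/564. So g'(5) = -157/564.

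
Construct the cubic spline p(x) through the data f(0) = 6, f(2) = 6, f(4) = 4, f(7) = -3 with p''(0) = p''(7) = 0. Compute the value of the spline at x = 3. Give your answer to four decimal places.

With M_i denoting the second derivative at x_i, h_i = 2, 2, 3, and Δ_i = (y_(i+1) − y_i)/h_i = 0, -1, -7/3:
  2·M_0 + 8·M_1 + 2·M_2 = 6(Δ_1 - Δ_0) = -6
  2·M_1 + 10·M_2 + 3·M_3 = 6(Δ_2 - Δ_1) = -8
Natural end conditions: M_0 = M_3 = 0.
Solving the tridiagonal system: M_0 = 0, M_1 = -11/19, M_2 = -13/19, M_3 = 0.
On [2, 4], p(x) = 6 - 22/57·(x - 2) - 11/38·(x - 2)² - 1/114·(x - 2)³.
With (x - 2) = 1: p(3) = 101/19.

5.3158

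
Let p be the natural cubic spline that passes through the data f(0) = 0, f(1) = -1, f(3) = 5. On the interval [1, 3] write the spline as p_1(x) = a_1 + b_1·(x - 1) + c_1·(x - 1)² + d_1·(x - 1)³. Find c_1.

Write M_i for p''(x_i). With h_i = 1, 2 and divided differences Δ_i = -1, 3, the continuity of p' gives the tridiagonal system
  1·M_0 + 6·M_1 + 2·M_2 = 6(Δ_1 - Δ_0) = 24
Natural end conditions: M_0 = M_2 = 0.
Forward elimination and back-substitution give M_0 = 0, M_1 = 4, M_2 = 0.
On [1, 3], with p_1(x) = a_1 + b_1·(x - 1) + c_1·(x - 1)² + d_1·(x - 1)³: c_1 = M_1/2 = 2, d_1 = (M_2 - M_1)/(6h_1) = -1/3, b_1 = Δ_1 - h_1(2M_1 + M_2)/6 = 1/3.

2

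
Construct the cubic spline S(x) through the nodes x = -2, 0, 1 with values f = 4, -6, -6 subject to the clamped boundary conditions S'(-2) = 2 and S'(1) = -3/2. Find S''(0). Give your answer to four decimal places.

With M_i denoting the second derivative at x_i, h_i = 2, 1, and Δ_i = (y_(i+1) − y_i)/h_i = -5, 0:
  2·M_0 + 6·M_1 + 1·M_2 = 6(Δ_1 - Δ_0) = 30
Clamped end conditions give two more equations: 2h_0·M_0 + h_0·M_1 = 6(Δ_0 - S'(-2)) = -42 and h_1·M_1 + 2h_1·M_2 = 6(S'(1) - Δ_1) = -9.
Solving: M_0 = -50/3, M_1 = 37/3, M_2 = -32/3.

12.3333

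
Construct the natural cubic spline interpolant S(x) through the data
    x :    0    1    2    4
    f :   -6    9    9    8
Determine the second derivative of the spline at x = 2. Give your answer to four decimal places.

With σ_i denoting the second derivative at x_i, h_i = 1, 1, 2, and Δ_i = (y_(i+1) − y_i)/h_i = 15, 0, -1/2:
  1·σ_0 + 4·σ_1 + 1·σ_2 = 6(Δ_1 - Δ_0) = -90
  1·σ_1 + 6·σ_2 + 2·σ_3 = 6(Δ_2 - Δ_1) = -3
Natural end conditions: σ_0 = σ_3 = 0.
Solving: σ_0 = 0, σ_1 = -537/23, σ_2 = 78/23, σ_3 = 0.

3.3913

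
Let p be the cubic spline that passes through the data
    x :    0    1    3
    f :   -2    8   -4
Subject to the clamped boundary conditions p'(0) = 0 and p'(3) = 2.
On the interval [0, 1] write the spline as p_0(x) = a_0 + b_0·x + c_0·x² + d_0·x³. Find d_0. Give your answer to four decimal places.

Put σ_i = p'' at the i-th knot. Here h = (1, 2) and Δ = (10, -6), so the interior equations h_(i-1)·σ_(i-1) + 2(h_(i-1)+h_i)·σ_i + h_i·σ_(i+1) = 6(Δ_i − Δ_(i-1)) read
  1·σ_0 + 6·σ_1 + 2·σ_2 = 6(Δ_1 - Δ_0) = -96
Clamped end conditions give two more equations: 2h_0·σ_0 + h_0·σ_1 = 6(Δ_0 - p'(0)) = 60 and h_1·σ_1 + 2h_1·σ_2 = 6(p'(3) - Δ_1) = 48.
Solving the tridiagonal system: σ_0 = 140/3, σ_1 = -100/3, σ_2 = 86/3.
On [0, 1], with p_0(x) = a_0 + b_0·x + c_0·x² + d_0·x³: c_0 = σ_0/2 = 70/3, d_0 = (σ_1 - σ_0)/(6h_0) = -40/3, b_0 = Δ_0 - h_0(2σ_0 + σ_1)/6 = 0.

-13.3333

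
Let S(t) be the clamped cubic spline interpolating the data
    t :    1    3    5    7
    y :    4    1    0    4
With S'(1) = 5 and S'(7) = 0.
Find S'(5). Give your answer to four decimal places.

1.9333

Let M_i = S''(x_i). Step sizes h_i = 2, 2, 2; slopes of the chords Δ_i = (y_(i+1) - y_i)/h_i = -3/2, -1/2, 2.
  2·M_0 + 8·M_1 + 2·M_2 = 6(Δ_1 - Δ_0) = 6
  2·M_1 + 8·M_2 + 2·M_3 = 6(Δ_2 - Δ_1) = 15
Clamped end conditions give two more equations: 2h_0·M_0 + h_0·M_1 = 6(Δ_0 - S'(1)) = -39 and h_2·M_2 + 2h_2·M_3 = 6(S'(7) - Δ_2) = -12.
Forward elimination and back-substitution give M_0 = -169/15, M_1 = 91/30, M_2 = 32/15, M_3 = -61/15.
On [5, 7], S'(t) = b_2 + 2c_2·(t - 5) + 3d_2·(t - 5)² with b_2 = Δ_2 - h_2(2M_2 + M_3)/6 = 29/15, c_2 = M_2/2 = 16/15, d_2 = (M_3 - M_2)/(6h_2) = -31/60. So S'(5) = 29/15.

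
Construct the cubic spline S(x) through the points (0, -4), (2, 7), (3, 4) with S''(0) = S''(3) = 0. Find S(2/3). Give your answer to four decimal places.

Write m_i for S''(x_i). With h_i = 2, 1 and divided differences Δ_i = 11/2, -3, the continuity of S' gives the tridiagonal system
  2·m_0 + 6·m_1 + 1·m_2 = 6(Δ_1 - Δ_0) = -51
Natural end conditions: m_0 = m_2 = 0.
Forward elimination and back-substitution give m_0 = 0, m_1 = -17/2, m_2 = 0.
On [0, 2], S(x) = -4 + 25/3·x + 0·x² - 17/24·x³.
With x = 2/3: S(2/3) = 109/81.

1.3457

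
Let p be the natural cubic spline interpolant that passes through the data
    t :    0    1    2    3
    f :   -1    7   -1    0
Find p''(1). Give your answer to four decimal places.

-29.2000

With M_i denoting the second derivative at x_i, h_i = 1, 1, 1, and Δ_i = (y_(i+1) − y_i)/h_i = 8, -8, 1:
  1·M_0 + 4·M_1 + 1·M_2 = 6(Δ_1 - Δ_0) = -96
  1·M_1 + 4·M_2 + 1·M_3 = 6(Δ_2 - Δ_1) = 54
Natural end conditions: M_0 = M_3 = 0.
Forward elimination and back-substitution give M_0 = 0, M_1 = -146/5, M_2 = 104/5, M_3 = 0.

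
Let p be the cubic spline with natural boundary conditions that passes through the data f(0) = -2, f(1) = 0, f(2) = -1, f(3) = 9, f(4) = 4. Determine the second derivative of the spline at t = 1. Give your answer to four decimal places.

-11.1429

Put m_i = p'' at the i-th knot. Here h = (1, 1, 1, 1) and Δ = (2, -1, 10, -5), so the interior equations h_(i-1)·m_(i-1) + 2(h_(i-1)+h_i)·m_i + h_i·m_(i+1) = 6(Δ_i − Δ_(i-1)) read
  1·m_0 + 4·m_1 + 1·m_2 = 6(Δ_1 - Δ_0) = -18
  1·m_1 + 4·m_2 + 1·m_3 = 6(Δ_2 - Δ_1) = 66
  1·m_2 + 4·m_3 + 1·m_4 = 6(Δ_3 - Δ_2) = -90
Natural end conditions: m_0 = m_4 = 0.
Solving: m_0 = 0, m_1 = -78/7, m_2 = 186/7, m_3 = -204/7, m_4 = 0.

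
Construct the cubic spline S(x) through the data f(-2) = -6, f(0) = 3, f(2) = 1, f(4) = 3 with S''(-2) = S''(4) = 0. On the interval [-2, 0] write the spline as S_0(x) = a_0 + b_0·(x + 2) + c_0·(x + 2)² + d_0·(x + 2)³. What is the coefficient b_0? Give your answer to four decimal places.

Put M_i = S'' at the i-th knot. Here h = (2, 2, 2) and Δ = (9/2, -1, 1), so the interior equations h_(i-1)·M_(i-1) + 2(h_(i-1)+h_i)·M_i + h_i·M_(i+1) = 6(Δ_i − Δ_(i-1)) read
  2·M_0 + 8·M_1 + 2·M_2 = 6(Δ_1 - Δ_0) = -33
  2·M_1 + 8·M_2 + 2·M_3 = 6(Δ_2 - Δ_1) = 12
Natural end conditions: M_0 = M_3 = 0.
Solving: M_0 = 0, M_1 = -24/5, M_2 = 27/10, M_3 = 0.
On [-2, 0], with S_0(x) = a_0 + b_0·(x + 2) + c_0·(x + 2)² + d_0·(x + 2)³: c_0 = M_0/2 = 0, d_0 = (M_1 - M_0)/(6h_0) = -2/5, b_0 = Δ_0 - h_0(2M_0 + M_1)/6 = 61/10.

6.1000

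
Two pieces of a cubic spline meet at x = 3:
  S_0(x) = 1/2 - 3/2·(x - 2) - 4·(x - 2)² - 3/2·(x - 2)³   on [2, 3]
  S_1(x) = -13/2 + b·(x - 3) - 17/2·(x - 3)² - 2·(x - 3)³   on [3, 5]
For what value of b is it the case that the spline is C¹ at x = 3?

-14

S_0'(x) = -3/2 - 8·(x - 2) - 9/2·(x - 2)², so S_0'(3) = -14. On the right, S_1'(3) = b, so b = -14.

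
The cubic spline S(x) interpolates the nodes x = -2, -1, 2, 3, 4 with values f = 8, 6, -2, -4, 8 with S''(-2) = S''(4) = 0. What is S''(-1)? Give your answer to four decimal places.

Let M_i = S''(x_i). Step sizes h_i = 1, 3, 1, 1; slopes of the chords Δ_i = (y_(i+1) - y_i)/h_i = -2, -8/3, -2, 12.
  1·M_0 + 8·M_1 + 3·M_2 = 6(Δ_1 - Δ_0) = -4
  3·M_1 + 8·M_2 + 1·M_3 = 6(Δ_2 - Δ_1) = 4
  1·M_2 + 4·M_3 + 1·M_4 = 6(Δ_3 - Δ_2) = 84
Natural end conditions: M_0 = M_4 = 0.
Hence M_0 = 0, M_1 = 20/53, M_2 = -124/53, M_3 = 1144/53, M_4 = 0.

0.3774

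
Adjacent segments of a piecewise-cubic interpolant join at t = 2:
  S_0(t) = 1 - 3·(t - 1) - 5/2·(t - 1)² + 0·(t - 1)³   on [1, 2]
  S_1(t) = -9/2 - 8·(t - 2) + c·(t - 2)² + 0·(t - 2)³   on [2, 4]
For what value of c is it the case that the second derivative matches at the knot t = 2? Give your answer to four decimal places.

S_0''(t) = -5 + 0·(t - 1), so S_0''(2) = -5. On the right, S_1''(2) = 2c, so c = -5/2.

-2.5000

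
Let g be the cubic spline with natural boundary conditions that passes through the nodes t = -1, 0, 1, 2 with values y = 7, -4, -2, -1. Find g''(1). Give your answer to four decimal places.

Let m_i = g''(x_i). Step sizes h_i = 1, 1, 1; slopes of the chords Δ_i = (y_(i+1) - y_i)/h_i = -11, 2, 1.
  1·m_0 + 4·m_1 + 1·m_2 = 6(Δ_1 - Δ_0) = 78
  1·m_1 + 4·m_2 + 1·m_3 = 6(Δ_2 - Δ_1) = -6
Natural end conditions: m_0 = m_3 = 0.
Solving the tridiagonal system: m_0 = 0, m_1 = 106/5, m_2 = -34/5, m_3 = 0.

-6.8000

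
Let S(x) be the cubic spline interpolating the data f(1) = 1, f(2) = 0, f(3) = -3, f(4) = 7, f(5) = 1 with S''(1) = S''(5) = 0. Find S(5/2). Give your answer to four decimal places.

Write m_i for S''(x_i). With h_i = 1, 1, 1, 1 and divided differences Δ_i = -1, -3, 10, -6, the continuity of S' gives the tridiagonal system
  1·m_0 + 4·m_1 + 1·m_2 = 6(Δ_1 - Δ_0) = -12
  1·m_1 + 4·m_2 + 1·m_3 = 6(Δ_2 - Δ_1) = 78
  1·m_2 + 4·m_3 + 1·m_4 = 6(Δ_3 - Δ_2) = -96
Natural end conditions: m_0 = m_4 = 0.
Solving the tridiagonal system: m_0 = 0, m_1 = -21/2, m_2 = 30, m_3 = -63/2, m_4 = 0.
On [2, 3], S(x) = 0 - 9/2·(x - 2) - 21/4·(x - 2)² + 27/4·(x - 2)³.
With (x - 2) = 1/2: S(5/2) = -87/32.

-2.7188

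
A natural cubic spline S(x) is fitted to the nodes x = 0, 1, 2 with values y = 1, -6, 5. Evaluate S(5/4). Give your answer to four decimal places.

With m_i denoting the second derivative at x_i, h_i = 1, 1, and Δ_i = (y_(i+1) − y_i)/h_i = -7, 11:
  1·m_0 + 4·m_1 + 1·m_2 = 6(Δ_1 - Δ_0) = 108
Natural end conditions: m_0 = m_2 = 0.
Solving: m_0 = 0, m_1 = 27, m_2 = 0.
On [1, 2], S(x) = -6 + 2·(x - 1) + 27/2·(x - 1)² - 9/2·(x - 1)³.
With (x - 1) = 1/4: S(5/4) = -605/128.

-4.7266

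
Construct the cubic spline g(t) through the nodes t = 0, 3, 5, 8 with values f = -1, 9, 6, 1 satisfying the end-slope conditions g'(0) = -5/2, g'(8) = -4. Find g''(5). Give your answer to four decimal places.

2.1099

With m_i denoting the second derivative at x_i, h_i = 3, 2, 3, and Δ_i = (y_(i+1) − y_i)/h_i = 10/3, -3/2, -5/3:
  3·m_0 + 10·m_1 + 2·m_2 = 6(Δ_1 - Δ_0) = -29
  2·m_1 + 10·m_2 + 3·m_3 = 6(Δ_2 - Δ_1) = -1
Clamped end conditions give two more equations: 2h_0·m_0 + h_0·m_1 = 6(Δ_0 - g'(0)) = 35 and h_2·m_2 + 2h_2·m_3 = 6(g'(8) - Δ_2) = -14.
Solving: m_0 = 2407/273, m_1 = -543/91, m_2 = 192/91, m_3 = -925/273.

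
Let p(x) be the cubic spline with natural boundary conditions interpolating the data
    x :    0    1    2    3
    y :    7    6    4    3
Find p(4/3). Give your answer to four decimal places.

5.3580

Let M_i = p''(x_i). Step sizes h_i = 1, 1, 1; slopes of the chords Δ_i = (y_(i+1) - y_i)/h_i = -1, -2, -1.
  1·M_0 + 4·M_1 + 1·M_2 = 6(Δ_1 - Δ_0) = -6
  1·M_1 + 4·M_2 + 1·M_3 = 6(Δ_2 - Δ_1) = 6
Natural end conditions: M_0 = M_3 = 0.
Forward elimination and back-substitution give M_0 = 0, M_1 = -2, M_2 = 2, M_3 = 0.
On [1, 2], p(x) = 6 - 5/3·(x - 1) - 1·(x - 1)² + 2/3·(x - 1)³.
With (x - 1) = 1/3: p(4/3) = 434/81.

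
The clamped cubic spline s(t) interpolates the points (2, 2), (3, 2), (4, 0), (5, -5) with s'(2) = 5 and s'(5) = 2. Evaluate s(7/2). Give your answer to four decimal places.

Let M_i = s''(x_i). Step sizes h_i = 1, 1, 1; slopes of the chords Δ_i = (y_(i+1) - y_i)/h_i = 0, -2, -5.
  1·M_0 + 4·M_1 + 1·M_2 = 6(Δ_1 - Δ_0) = -12
  1·M_1 + 4·M_2 + 1·M_3 = 6(Δ_2 - Δ_1) = -18
Clamped end conditions give two more equations: 2h_0·M_0 + h_0·M_1 = 6(Δ_0 - s'(2)) = -30 and h_2·M_2 + 2h_2·M_3 = 6(s'(5) - Δ_2) = 42.
Solving the tridiagonal system: M_0 = -86/5, M_1 = 22/5, M_2 = -62/5, M_3 = 136/5.
On [3, 4], s(t) = 2 - 7/5·(t - 3) + 11/5·(t - 3)² - 14/5·(t - 3)³.
With (t - 3) = 1/2: s(7/2) = 3/2.

1.5000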